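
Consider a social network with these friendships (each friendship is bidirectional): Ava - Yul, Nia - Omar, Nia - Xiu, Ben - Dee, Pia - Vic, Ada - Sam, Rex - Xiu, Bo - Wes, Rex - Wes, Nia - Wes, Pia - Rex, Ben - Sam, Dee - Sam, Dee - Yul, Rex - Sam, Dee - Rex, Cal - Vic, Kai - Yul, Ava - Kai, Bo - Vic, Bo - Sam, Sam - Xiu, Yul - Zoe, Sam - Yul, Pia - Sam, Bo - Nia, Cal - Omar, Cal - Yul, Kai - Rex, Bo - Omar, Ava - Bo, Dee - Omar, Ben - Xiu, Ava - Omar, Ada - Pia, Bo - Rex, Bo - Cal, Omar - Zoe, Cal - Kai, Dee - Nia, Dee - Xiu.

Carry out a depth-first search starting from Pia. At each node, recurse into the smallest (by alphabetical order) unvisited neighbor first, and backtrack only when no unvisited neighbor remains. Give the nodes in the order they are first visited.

Pia -> Ada -> Sam -> Ben -> Dee -> Nia -> Bo -> Ava -> Kai -> Cal -> Omar -> Zoe -> Yul -> Vic -> Rex -> Wes -> Xiu

Visit Pia
Pia → Ada
Ada → Sam
Sam → Ben
Ben → Dee
Dee → Nia
Nia → Bo
Bo → Ava
Ava → Kai
Kai → Cal
Cal → Omar
Omar → Zoe
Zoe → Yul
Cal → Vic
Kai → Rex
Rex → Wes
Rex → Xiu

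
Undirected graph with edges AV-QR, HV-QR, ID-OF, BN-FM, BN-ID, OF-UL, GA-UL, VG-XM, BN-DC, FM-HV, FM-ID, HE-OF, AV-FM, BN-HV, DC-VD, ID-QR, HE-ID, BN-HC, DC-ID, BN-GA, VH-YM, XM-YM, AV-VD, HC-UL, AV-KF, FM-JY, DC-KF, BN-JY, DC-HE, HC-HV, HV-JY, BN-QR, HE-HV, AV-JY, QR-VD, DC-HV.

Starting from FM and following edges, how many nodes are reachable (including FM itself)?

15

BFS from FM visits: FM, AV, BN, HV, ID, JY, KF, QR, VD, DC, GA, HC, HE, OF, UL
Reachable nodes: 15 of 19 total.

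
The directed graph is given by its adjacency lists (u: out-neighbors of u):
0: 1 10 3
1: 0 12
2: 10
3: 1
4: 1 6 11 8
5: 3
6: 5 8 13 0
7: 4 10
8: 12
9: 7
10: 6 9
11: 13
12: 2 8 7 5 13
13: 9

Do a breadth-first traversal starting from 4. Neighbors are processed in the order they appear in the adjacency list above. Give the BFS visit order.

Visit 4; enqueue 1, 6, 11, 8 → queue [1, 6, 11, 8]
Visit 1; enqueue 0, 12 → queue [6, 11, 8, 0, 12]
Visit 6; enqueue 5, 13 → queue [11, 8, 0, 12, 5, 13]
Visit 11 → queue [8, 0, 12, 5, 13]
Visit 8 → queue [0, 12, 5, 13]
Visit 0; enqueue 10, 3 → queue [12, 5, 13, 10, 3]
Visit 12; enqueue 2, 7 → queue [5, 13, 10, 3, 2, 7]
Visit 5 → queue [13, 10, 3, 2, 7]
Visit 13; enqueue 9 → queue [10, 3, 2, 7, 9]
Visit 10 → queue [3, 2, 7, 9]
Visit 3 → queue [2, 7, 9]
Visit 2 → queue [7, 9]
Visit 7 → queue [9]
Visit 9 → queue []

4, 1, 6, 11, 8, 0, 12, 5, 13, 10, 3, 2, 7, 9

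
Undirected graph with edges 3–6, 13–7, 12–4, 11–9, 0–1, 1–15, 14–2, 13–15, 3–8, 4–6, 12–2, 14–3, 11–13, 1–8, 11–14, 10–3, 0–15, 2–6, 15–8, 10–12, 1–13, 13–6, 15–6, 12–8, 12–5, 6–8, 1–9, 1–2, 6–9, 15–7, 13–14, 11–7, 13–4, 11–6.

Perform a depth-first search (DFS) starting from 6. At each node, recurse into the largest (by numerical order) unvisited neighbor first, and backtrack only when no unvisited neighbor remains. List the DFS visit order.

6, 15, 13, 14, 11, 9, 1, 8, 12, 10, 3, 5, 4, 2, 0, 7

Visit 6
6 → 15
15 → 13
13 → 14
14 → 11
11 → 9
9 → 1
1 → 8
8 → 12
12 → 10
10 → 3
12 → 5
12 → 4
12 → 2
1 → 0
11 → 7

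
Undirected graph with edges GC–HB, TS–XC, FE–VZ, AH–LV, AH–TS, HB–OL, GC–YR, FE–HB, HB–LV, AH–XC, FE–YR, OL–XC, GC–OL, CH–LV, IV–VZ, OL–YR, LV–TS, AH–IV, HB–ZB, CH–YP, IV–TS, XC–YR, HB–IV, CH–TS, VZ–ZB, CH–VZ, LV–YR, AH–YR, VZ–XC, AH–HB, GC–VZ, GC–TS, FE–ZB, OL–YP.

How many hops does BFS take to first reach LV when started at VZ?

2

Level 0: VZ
Level 1: CH, FE, GC, IV, XC, ZB
Level 2: AH, HB, LV, OL, TS, YP, YR
LV first appears at level 2.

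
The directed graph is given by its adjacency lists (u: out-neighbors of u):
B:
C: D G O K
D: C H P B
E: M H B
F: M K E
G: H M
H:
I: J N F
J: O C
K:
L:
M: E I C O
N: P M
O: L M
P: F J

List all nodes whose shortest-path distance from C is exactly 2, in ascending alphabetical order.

Level 0: C
Level 1: D, G, K, O
Level 2: B, H, L, M, P
Level 3: E, F, I, J
Level 4: N

B, H, L, M, P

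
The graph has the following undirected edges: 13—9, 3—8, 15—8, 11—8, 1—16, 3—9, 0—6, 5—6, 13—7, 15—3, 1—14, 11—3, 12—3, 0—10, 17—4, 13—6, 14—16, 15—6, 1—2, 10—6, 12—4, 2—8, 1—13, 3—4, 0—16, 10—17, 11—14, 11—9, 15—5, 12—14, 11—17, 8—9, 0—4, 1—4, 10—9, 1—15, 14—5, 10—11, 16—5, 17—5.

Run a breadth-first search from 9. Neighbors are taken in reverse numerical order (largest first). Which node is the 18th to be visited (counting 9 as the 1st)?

16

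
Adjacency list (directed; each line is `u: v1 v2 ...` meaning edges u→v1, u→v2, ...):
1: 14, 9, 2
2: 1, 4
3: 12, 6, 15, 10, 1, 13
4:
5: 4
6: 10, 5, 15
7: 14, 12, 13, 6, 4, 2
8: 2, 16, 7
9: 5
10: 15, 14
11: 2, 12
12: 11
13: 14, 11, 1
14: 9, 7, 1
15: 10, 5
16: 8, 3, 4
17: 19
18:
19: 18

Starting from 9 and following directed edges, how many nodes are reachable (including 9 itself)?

3

BFS from 9 visits: 9, 5, 4
Reachable nodes: 3 of 19 total.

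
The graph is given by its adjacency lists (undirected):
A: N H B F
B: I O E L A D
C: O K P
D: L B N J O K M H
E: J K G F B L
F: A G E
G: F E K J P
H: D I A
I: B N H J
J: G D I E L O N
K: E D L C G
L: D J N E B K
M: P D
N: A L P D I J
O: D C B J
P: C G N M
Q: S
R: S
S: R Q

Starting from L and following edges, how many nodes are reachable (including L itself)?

16

BFS from L visits: L, N, K, J, E, D, B, P, I, A, G, C, O, F, M, H
Reachable nodes: 16 of 19 total.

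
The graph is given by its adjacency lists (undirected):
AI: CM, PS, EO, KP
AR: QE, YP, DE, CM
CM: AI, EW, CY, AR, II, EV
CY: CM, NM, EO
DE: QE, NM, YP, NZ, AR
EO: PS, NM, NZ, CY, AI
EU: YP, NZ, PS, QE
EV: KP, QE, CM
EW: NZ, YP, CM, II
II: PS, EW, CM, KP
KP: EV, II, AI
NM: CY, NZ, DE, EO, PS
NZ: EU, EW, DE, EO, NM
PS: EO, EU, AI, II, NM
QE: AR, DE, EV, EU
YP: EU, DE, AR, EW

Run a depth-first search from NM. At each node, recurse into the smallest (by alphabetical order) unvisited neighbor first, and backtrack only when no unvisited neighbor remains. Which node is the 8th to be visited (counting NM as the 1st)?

Visit NM
NM → CY
CY → CM
CM → AI
AI → EO
EO → NZ
NZ → DE
DE → AR
AR → QE
QE → EU
EU → PS
PS → II
II → EW
EW → YP
II → KP
KP → EV

Visit order: NM, CY, CM, AI, EO, NZ, DE, AR, QE, EU, PS, II, EW, YP, KP, EV

AR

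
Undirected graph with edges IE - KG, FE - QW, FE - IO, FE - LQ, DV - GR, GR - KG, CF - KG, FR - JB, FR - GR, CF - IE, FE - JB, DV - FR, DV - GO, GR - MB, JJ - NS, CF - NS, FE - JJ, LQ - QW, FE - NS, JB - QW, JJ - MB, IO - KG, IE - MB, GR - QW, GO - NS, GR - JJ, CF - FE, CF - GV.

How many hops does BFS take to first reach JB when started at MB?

Level 0: MB
Level 1: GR, IE, JJ
Level 2: CF, DV, FE, FR, KG, NS, QW
Level 3: GO, GV, IO, JB, LQ
JB first appears at level 3.

3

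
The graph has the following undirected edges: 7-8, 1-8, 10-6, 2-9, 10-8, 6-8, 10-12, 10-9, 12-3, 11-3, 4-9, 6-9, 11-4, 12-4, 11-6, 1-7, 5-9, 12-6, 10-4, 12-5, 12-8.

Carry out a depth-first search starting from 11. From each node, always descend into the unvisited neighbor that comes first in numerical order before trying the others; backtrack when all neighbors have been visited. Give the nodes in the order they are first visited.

Visit 11
11 → 3
3 → 12
12 → 4
4 → 9
9 → 2
9 → 5
9 → 6
6 → 8
8 → 1
1 → 7
8 → 10

11 3 12 4 9 2 5 6 8 1 7 10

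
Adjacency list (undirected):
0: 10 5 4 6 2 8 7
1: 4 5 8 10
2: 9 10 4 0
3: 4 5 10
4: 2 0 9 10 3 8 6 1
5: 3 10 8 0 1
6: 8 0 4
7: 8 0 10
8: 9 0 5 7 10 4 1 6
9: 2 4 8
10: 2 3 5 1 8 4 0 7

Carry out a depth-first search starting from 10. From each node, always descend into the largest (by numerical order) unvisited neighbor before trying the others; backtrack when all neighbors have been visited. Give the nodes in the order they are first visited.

Visit 10
10 → 8
8 → 9
9 → 4
4 → 6
6 → 0
0 → 7
0 → 5
5 → 3
5 → 1
0 → 2

10 -> 8 -> 9 -> 4 -> 6 -> 0 -> 7 -> 5 -> 3 -> 1 -> 2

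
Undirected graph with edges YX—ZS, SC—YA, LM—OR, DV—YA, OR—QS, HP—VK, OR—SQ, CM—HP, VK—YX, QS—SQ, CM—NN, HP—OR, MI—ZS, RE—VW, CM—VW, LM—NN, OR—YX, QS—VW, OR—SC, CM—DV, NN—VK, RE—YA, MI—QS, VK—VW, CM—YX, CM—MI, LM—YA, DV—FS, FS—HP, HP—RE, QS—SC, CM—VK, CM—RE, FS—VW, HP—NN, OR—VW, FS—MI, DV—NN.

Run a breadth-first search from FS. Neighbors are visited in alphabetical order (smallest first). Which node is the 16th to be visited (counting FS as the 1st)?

Visit FS; enqueue DV, HP, MI, VW → queue [DV, HP, MI, VW]
Visit DV; enqueue CM, NN, YA → queue [HP, MI, VW, CM, NN, YA]
Visit HP; enqueue OR, RE, VK → queue [MI, VW, CM, NN, YA, OR, RE, VK]
Visit MI; enqueue QS, ZS → queue [VW, CM, NN, YA, OR, RE, VK, QS, ZS]
Visit VW → queue [CM, NN, YA, OR, RE, VK, QS, ZS]
Visit CM; enqueue YX → queue [NN, YA, OR, RE, VK, QS, ZS, YX]
Visit NN; enqueue LM → queue [YA, OR, RE, VK, QS, ZS, YX, LM]
Visit YA; enqueue SC → queue [OR, RE, VK, QS, ZS, YX, LM, SC]
Visit OR; enqueue SQ → queue [RE, VK, QS, ZS, YX, LM, SC, SQ]
Visit RE → queue [VK, QS, ZS, YX, LM, SC, SQ]
Visit VK → queue [QS, ZS, YX, LM, SC, SQ]
Visit QS → queue [ZS, YX, LM, SC, SQ]
Visit ZS → queue [YX, LM, SC, SQ]
Visit YX → queue [LM, SC, SQ]
Visit LM → queue [SC, SQ]
Visit SC → queue [SQ]
Visit SQ → queue []

Visit order: FS, DV, HP, MI, VW, CM, NN, YA, OR, RE, VK, QS, ZS, YX, LM, SC, SQ

SC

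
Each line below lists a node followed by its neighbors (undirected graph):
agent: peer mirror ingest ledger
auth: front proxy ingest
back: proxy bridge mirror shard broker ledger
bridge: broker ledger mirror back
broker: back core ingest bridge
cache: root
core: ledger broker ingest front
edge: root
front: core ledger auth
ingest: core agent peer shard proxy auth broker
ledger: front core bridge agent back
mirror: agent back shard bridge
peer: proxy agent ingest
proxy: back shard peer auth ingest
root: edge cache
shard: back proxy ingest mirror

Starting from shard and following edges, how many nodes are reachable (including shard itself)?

13

BFS from shard visits: shard, back, proxy, ingest, mirror, bridge, broker, ledger, peer, auth, core, agent, front
Reachable nodes: 13 of 16 total.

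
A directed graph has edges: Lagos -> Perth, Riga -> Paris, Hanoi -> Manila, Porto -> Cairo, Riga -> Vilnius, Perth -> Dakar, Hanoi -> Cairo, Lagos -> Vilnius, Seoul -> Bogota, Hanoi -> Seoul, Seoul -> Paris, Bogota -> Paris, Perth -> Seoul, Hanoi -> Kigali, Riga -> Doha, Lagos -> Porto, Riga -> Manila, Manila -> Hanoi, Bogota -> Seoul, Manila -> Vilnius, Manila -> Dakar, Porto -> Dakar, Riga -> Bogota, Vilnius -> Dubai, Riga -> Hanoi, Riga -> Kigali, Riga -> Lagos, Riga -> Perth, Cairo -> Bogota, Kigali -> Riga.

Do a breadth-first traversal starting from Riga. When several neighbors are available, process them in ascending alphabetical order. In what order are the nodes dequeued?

Riga Bogota Doha Hanoi Kigali Lagos Manila Paris Perth Vilnius Seoul Cairo Porto Dakar Dubai

Visit Riga; enqueue Bogota, Doha, Hanoi, Kigali, Lagos, Manila, Paris, Perth, Vilnius → queue [Bogota, Doha, Hanoi, Kigali, Lagos, Manila, Paris, Perth, Vilnius]
Visit Bogota; enqueue Seoul → queue [Doha, Hanoi, Kigali, Lagos, Manila, Paris, Perth, Vilnius, Seoul]
Visit Doha → queue [Hanoi, Kigali, Lagos, Manila, Paris, Perth, Vilnius, Seoul]
Visit Hanoi; enqueue Cairo → queue [Kigali, Lagos, Manila, Paris, Perth, Vilnius, Seoul, Cairo]
Visit Kigali → queue [Lagos, Manila, Paris, Perth, Vilnius, Seoul, Cairo]
Visit Lagos; enqueue Porto → queue [Manila, Paris, Perth, Vilnius, Seoul, Cairo, Porto]
Visit Manila; enqueue Dakar → queue [Paris, Perth, Vilnius, Seoul, Cairo, Porto, Dakar]
Visit Paris → queue [Perth, Vilnius, Seoul, Cairo, Porto, Dakar]
Visit Perth → queue [Vilnius, Seoul, Cairo, Porto, Dakar]
Visit Vilnius; enqueue Dubai → queue [Seoul, Cairo, Porto, Dakar, Dubai]
Visit Seoul → queue [Cairo, Porto, Dakar, Dubai]
Visit Cairo → queue [Porto, Dakar, Dubai]
Visit Porto → queue [Dakar, Dubai]
Visit Dakar → queue [Dubai]
Visit Dubai → queue []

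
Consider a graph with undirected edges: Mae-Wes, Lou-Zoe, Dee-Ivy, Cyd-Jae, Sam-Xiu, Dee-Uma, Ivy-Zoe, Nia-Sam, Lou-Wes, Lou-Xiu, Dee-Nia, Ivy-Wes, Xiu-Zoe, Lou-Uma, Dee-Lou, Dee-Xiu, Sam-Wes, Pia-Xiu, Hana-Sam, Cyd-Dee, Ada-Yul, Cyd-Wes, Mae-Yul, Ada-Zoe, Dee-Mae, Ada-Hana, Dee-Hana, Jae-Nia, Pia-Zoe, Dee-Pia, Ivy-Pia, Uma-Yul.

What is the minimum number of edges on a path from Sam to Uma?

3

Level 0: Sam
Level 1: Hana, Nia, Wes, Xiu
Level 2: Ada, Cyd, Dee, Ivy, Jae, Lou, Mae, Pia, Zoe
Level 3: Uma, Yul
Uma first appears at level 3.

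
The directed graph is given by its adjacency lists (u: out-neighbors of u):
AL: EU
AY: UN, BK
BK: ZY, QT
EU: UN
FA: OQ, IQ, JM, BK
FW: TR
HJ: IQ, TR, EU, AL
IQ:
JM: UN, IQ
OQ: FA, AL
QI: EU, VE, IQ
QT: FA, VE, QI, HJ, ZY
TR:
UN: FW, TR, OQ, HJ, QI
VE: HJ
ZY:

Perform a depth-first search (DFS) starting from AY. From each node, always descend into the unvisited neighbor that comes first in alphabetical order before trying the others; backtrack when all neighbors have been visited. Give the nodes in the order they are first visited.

AY -> BK -> QT -> FA -> IQ -> JM -> UN -> FW -> TR -> HJ -> AL -> EU -> OQ -> QI -> VE -> ZY

Visit AY
AY → BK
BK → QT
QT → FA
FA → IQ
FA → JM
JM → UN
UN → FW
FW → TR
UN → HJ
HJ → AL
AL → EU
UN → OQ
UN → QI
QI → VE
QT → ZY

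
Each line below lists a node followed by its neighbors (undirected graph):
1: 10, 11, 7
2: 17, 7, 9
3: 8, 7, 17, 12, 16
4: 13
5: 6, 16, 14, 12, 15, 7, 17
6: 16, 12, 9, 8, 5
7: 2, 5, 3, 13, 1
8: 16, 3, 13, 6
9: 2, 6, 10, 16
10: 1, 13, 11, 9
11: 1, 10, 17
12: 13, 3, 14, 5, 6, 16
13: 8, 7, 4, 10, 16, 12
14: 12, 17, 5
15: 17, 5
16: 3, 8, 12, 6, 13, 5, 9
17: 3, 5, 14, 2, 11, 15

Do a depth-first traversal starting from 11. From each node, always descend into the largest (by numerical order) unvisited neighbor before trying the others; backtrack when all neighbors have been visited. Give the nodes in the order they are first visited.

11 -> 17 -> 15 -> 5 -> 16 -> 13 -> 12 -> 14 -> 6 -> 9 -> 10 -> 1 -> 7 -> 3 -> 8 -> 2 -> 4

Visit 11
11 → 17
17 → 15
15 → 5
5 → 16
16 → 13
13 → 12
12 → 14
12 → 6
6 → 9
9 → 10
10 → 1
1 → 7
7 → 3
3 → 8
7 → 2
13 → 4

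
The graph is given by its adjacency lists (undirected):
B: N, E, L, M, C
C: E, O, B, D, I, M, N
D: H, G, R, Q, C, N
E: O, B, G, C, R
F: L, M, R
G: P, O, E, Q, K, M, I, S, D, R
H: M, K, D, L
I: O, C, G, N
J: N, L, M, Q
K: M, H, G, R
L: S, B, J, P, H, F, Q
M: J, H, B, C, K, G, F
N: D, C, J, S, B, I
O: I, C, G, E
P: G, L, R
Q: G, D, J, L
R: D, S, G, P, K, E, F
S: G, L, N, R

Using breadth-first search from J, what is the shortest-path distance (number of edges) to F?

2

Level 0: J
Level 1: L, M, N, Q
Level 2: B, C, D, F, G, H, I, K, P, S
Level 3: E, O, R
F first appears at level 2.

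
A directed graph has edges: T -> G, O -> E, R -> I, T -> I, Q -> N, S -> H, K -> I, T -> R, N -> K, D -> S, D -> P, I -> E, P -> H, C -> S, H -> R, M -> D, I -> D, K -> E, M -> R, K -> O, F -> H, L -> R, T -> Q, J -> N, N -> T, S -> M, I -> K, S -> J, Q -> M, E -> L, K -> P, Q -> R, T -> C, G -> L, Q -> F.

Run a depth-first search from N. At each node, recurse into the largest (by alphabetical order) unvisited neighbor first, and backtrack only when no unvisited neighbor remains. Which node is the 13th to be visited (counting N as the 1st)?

M

Visit N
N → T
T → R
R → I
I → K
K → P
P → H
K → O
O → E
E → L
I → D
D → S
S → M
S → J
T → Q
Q → F
T → G
T → C

Visit order: N, T, R, I, K, P, H, O, E, L, D, S, M, J, Q, F, G, C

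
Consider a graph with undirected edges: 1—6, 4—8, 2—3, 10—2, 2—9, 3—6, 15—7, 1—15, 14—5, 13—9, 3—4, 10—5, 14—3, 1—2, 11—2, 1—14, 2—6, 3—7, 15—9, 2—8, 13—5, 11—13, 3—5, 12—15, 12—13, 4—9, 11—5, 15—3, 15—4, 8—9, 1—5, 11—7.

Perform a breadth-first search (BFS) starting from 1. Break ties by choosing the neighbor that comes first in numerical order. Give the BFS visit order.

1, 2, 5, 6, 14, 15, 3, 8, 9, 10, 11, 13, 4, 7, 12

Visit 1; enqueue 2, 5, 6, 14, 15 → queue [2, 5, 6, 14, 15]
Visit 2; enqueue 3, 8, 9, 10, 11 → queue [5, 6, 14, 15, 3, 8, 9, 10, 11]
Visit 5; enqueue 13 → queue [6, 14, 15, 3, 8, 9, 10, 11, 13]
Visit 6 → queue [14, 15, 3, 8, 9, 10, 11, 13]
Visit 14 → queue [15, 3, 8, 9, 10, 11, 13]
Visit 15; enqueue 4, 7, 12 → queue [3, 8, 9, 10, 11, 13, 4, 7, 12]
Visit 3 → queue [8, 9, 10, 11, 13, 4, 7, 12]
Visit 8 → queue [9, 10, 11, 13, 4, 7, 12]
Visit 9 → queue [10, 11, 13, 4, 7, 12]
Visit 10 → queue [11, 13, 4, 7, 12]
Visit 11 → queue [13, 4, 7, 12]
Visit 13 → queue [4, 7, 12]
Visit 4 → queue [7, 12]
Visit 7 → queue [12]
Visit 12 → queue []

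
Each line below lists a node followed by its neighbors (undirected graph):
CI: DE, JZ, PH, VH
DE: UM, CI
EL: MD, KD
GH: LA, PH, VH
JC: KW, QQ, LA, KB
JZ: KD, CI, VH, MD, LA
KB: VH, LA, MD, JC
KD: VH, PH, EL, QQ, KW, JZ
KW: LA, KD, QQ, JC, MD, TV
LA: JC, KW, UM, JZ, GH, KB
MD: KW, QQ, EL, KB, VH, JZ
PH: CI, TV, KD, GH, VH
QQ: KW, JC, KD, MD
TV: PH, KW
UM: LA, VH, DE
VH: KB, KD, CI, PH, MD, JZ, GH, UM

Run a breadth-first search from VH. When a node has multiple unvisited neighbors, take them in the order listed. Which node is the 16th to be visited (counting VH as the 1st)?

Visit VH; enqueue KB, KD, CI, PH, MD, JZ, GH, UM → queue [KB, KD, CI, PH, MD, JZ, GH, UM]
Visit KB; enqueue LA, JC → queue [KD, CI, PH, MD, JZ, GH, UM, LA, JC]
Visit KD; enqueue EL, QQ, KW → queue [CI, PH, MD, JZ, GH, UM, LA, JC, EL, QQ, KW]
Visit CI; enqueue DE → queue [PH, MD, JZ, GH, UM, LA, JC, EL, QQ, KW, DE]
Visit PH; enqueue TV → queue [MD, JZ, GH, UM, LA, JC, EL, QQ, KW, DE, TV]
Visit MD → queue [JZ, GH, UM, LA, JC, EL, QQ, KW, DE, TV]
Visit JZ → queue [GH, UM, LA, JC, EL, QQ, KW, DE, TV]
Visit GH → queue [UM, LA, JC, EL, QQ, KW, DE, TV]
Visit UM → queue [LA, JC, EL, QQ, KW, DE, TV]
Visit LA → queue [JC, EL, QQ, KW, DE, TV]
Visit JC → queue [EL, QQ, KW, DE, TV]
Visit EL → queue [QQ, KW, DE, TV]
Visit QQ → queue [KW, DE, TV]
Visit KW → queue [DE, TV]
Visit DE → queue [TV]
Visit TV → queue []

Visit order: VH, KB, KD, CI, PH, MD, JZ, GH, UM, LA, JC, EL, QQ, KW, DE, TV

TV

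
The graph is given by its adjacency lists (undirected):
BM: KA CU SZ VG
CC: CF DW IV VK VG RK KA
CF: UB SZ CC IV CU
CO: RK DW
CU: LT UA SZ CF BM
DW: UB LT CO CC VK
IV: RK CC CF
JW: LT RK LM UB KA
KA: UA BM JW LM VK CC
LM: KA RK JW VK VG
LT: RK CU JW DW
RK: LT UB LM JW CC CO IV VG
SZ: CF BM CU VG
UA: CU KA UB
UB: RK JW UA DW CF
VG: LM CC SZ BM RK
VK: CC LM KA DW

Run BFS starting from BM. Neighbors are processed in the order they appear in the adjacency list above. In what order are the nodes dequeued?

BM -> KA -> CU -> SZ -> VG -> UA -> JW -> LM -> VK -> CC -> LT -> CF -> RK -> UB -> DW -> IV -> CO

Visit BM; enqueue KA, CU, SZ, VG → queue [KA, CU, SZ, VG]
Visit KA; enqueue UA, JW, LM, VK, CC → queue [CU, SZ, VG, UA, JW, LM, VK, CC]
Visit CU; enqueue LT, CF → queue [SZ, VG, UA, JW, LM, VK, CC, LT, CF]
Visit SZ → queue [VG, UA, JW, LM, VK, CC, LT, CF]
Visit VG; enqueue RK → queue [UA, JW, LM, VK, CC, LT, CF, RK]
Visit UA; enqueue UB → queue [JW, LM, VK, CC, LT, CF, RK, UB]
Visit JW → queue [LM, VK, CC, LT, CF, RK, UB]
Visit LM → queue [VK, CC, LT, CF, RK, UB]
Visit VK; enqueue DW → queue [CC, LT, CF, RK, UB, DW]
Visit CC; enqueue IV → queue [LT, CF, RK, UB, DW, IV]
Visit LT → queue [CF, RK, UB, DW, IV]
Visit CF → queue [RK, UB, DW, IV]
Visit RK; enqueue CO → queue [UB, DW, IV, CO]
Visit UB → queue [DW, IV, CO]
Visit DW → queue [IV, CO]
Visit IV → queue [CO]
Visit CO → queue []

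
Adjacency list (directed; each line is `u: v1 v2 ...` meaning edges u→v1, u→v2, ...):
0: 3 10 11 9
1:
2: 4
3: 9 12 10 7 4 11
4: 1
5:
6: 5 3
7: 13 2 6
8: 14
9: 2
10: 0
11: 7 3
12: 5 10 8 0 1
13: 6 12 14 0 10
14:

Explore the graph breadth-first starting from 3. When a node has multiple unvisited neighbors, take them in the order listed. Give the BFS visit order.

Visit 3; enqueue 9, 12, 10, 7, 4, 11 → queue [9, 12, 10, 7, 4, 11]
Visit 9; enqueue 2 → queue [12, 10, 7, 4, 11, 2]
Visit 12; enqueue 5, 8, 0, 1 → queue [10, 7, 4, 11, 2, 5, 8, 0, 1]
Visit 10 → queue [7, 4, 11, 2, 5, 8, 0, 1]
Visit 7; enqueue 13, 6 → queue [4, 11, 2, 5, 8, 0, 1, 13, 6]
Visit 4 → queue [11, 2, 5, 8, 0, 1, 13, 6]
Visit 11 → queue [2, 5, 8, 0, 1, 13, 6]
Visit 2 → queue [5, 8, 0, 1, 13, 6]
Visit 5 → queue [8, 0, 1, 13, 6]
Visit 8; enqueue 14 → queue [0, 1, 13, 6, 14]
Visit 0 → queue [1, 13, 6, 14]
Visit 1 → queue [13, 6, 14]
Visit 13 → queue [6, 14]
Visit 6 → queue [14]
Visit 14 → queue []

3, 9, 12, 10, 7, 4, 11, 2, 5, 8, 0, 1, 13, 6, 14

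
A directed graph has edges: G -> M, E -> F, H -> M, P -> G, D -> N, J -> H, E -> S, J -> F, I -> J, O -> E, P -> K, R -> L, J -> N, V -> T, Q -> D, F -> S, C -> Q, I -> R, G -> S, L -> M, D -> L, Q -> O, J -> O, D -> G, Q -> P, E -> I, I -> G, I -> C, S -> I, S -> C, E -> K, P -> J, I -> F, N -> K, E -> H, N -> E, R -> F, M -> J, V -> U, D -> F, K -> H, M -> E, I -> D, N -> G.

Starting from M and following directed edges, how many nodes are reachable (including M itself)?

BFS from M visits: M, J, E, O, N, H, F, S, K, I, G, C, R, D, Q, L, P
Reachable nodes: 17 of 20 total.

17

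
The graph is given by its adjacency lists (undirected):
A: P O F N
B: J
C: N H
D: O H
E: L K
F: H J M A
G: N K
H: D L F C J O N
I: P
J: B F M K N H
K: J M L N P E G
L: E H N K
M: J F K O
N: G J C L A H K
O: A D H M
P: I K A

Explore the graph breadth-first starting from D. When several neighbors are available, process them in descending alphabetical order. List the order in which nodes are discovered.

D -> O -> H -> M -> A -> N -> L -> J -> F -> C -> K -> P -> G -> E -> B -> I

Visit D; enqueue O, H → queue [O, H]
Visit O; enqueue M, A → queue [H, M, A]
Visit H; enqueue N, L, J, F, C → queue [M, A, N, L, J, F, C]
Visit M; enqueue K → queue [A, N, L, J, F, C, K]
Visit A; enqueue P → queue [N, L, J, F, C, K, P]
Visit N; enqueue G → queue [L, J, F, C, K, P, G]
Visit L; enqueue E → queue [J, F, C, K, P, G, E]
Visit J; enqueue B → queue [F, C, K, P, G, E, B]
Visit F → queue [C, K, P, G, E, B]
Visit C → queue [K, P, G, E, B]
Visit K → queue [P, G, E, B]
Visit P; enqueue I → queue [G, E, B, I]
Visit G → queue [E, B, I]
Visit E → queue [B, I]
Visit B → queue [I]
Visit I → queue []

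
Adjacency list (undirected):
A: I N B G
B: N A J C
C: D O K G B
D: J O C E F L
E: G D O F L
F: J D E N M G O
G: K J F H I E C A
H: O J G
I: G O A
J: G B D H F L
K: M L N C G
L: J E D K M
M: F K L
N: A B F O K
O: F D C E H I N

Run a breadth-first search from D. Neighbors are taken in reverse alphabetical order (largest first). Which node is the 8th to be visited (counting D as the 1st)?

Visit D; enqueue O, L, J, F, E, C → queue [O, L, J, F, E, C]
Visit O; enqueue N, I, H → queue [L, J, F, E, C, N, I, H]
Visit L; enqueue M, K → queue [J, F, E, C, N, I, H, M, K]
Visit J; enqueue G, B → queue [F, E, C, N, I, H, M, K, G, B]
Visit F → queue [E, C, N, I, H, M, K, G, B]
Visit E → queue [C, N, I, H, M, K, G, B]
Visit C → queue [N, I, H, M, K, G, B]
Visit N; enqueue A → queue [I, H, M, K, G, B, A]
Visit I → queue [H, M, K, G, B, A]
Visit H → queue [M, K, G, B, A]
Visit M → queue [K, G, B, A]
Visit K → queue [G, B, A]
Visit G → queue [B, A]
Visit B → queue [A]
Visit A → queue []

Visit order: D, O, L, J, F, E, C, N, I, H, M, K, G, B, A

N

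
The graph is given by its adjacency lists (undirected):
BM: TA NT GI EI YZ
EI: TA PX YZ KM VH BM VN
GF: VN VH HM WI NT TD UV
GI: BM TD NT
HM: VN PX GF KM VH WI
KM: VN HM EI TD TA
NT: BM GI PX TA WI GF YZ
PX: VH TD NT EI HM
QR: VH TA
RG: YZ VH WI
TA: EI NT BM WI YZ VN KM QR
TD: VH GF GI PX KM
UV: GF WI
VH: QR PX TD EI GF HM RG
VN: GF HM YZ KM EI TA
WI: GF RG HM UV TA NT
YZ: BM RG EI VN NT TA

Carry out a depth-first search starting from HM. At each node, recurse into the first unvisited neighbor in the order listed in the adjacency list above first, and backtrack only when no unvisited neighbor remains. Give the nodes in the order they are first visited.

Visit HM
HM → VN
VN → GF
GF → VH
VH → QR
QR → TA
TA → EI
EI → PX
PX → TD
TD → GI
GI → BM
BM → NT
NT → WI
WI → RG
RG → YZ
WI → UV
TD → KM

HM VN GF VH QR TA EI PX TD GI BM NT WI RG YZ UV KM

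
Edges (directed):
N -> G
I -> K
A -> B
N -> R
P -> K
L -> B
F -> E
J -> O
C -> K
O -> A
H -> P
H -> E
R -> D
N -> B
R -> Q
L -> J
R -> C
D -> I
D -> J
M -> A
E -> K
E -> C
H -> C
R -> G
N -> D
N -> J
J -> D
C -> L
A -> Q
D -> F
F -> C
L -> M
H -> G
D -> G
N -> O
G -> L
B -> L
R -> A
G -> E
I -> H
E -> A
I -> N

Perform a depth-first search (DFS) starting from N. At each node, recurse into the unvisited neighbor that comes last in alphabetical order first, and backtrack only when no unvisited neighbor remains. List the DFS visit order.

N, R, Q, G, L, M, A, B, J, O, D, I, K, H, P, E, C, F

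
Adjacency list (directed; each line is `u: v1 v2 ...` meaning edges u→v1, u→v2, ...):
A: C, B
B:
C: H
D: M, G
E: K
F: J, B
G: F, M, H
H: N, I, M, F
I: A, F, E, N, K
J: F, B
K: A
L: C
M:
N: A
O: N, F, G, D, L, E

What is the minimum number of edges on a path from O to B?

Level 0: O
Level 1: D, E, F, G, L, N
Level 2: A, B, C, H, J, K, M
Level 3: I
B first appears at level 2.

2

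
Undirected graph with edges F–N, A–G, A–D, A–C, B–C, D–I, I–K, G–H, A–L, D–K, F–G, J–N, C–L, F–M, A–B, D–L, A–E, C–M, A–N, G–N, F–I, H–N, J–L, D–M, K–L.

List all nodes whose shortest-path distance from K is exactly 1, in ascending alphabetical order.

Level 0: K
Level 1: D, I, L
Level 2: A, C, F, J, M
Level 3: B, E, G, N
Level 4: H

D, I, L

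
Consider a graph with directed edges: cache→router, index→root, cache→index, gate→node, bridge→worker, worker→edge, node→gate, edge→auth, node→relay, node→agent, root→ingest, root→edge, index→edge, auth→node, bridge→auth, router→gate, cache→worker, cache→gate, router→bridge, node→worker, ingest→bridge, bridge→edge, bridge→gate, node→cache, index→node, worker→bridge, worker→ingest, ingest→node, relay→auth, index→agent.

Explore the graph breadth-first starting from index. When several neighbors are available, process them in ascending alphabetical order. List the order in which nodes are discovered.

index, agent, edge, node, root, auth, cache, gate, relay, worker, ingest, router, bridge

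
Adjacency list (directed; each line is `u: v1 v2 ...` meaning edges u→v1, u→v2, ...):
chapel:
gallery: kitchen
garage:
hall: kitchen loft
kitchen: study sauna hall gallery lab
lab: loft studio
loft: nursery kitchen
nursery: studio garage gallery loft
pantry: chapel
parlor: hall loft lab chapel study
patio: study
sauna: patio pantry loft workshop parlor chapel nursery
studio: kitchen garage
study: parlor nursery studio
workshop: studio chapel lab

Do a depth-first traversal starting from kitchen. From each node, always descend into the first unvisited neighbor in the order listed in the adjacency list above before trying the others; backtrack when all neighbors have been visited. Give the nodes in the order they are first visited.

kitchen, study, parlor, hall, loft, nursery, studio, garage, gallery, lab, chapel, sauna, patio, pantry, workshop

Visit kitchen
kitchen → study
study → parlor
parlor → hall
hall → loft
loft → nursery
nursery → studio
studio → garage
nursery → gallery
parlor → lab
parlor → chapel
kitchen → sauna
sauna → patio
sauna → pantry
sauna → workshop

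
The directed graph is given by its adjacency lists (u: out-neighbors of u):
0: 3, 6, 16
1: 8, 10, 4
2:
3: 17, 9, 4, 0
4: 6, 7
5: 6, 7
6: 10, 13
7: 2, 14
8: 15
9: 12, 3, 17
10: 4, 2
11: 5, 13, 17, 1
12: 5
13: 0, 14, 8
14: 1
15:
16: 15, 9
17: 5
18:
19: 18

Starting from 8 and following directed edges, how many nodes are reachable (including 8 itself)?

BFS from 8 visits: 8, 15
Reachable nodes: 2 of 20 total.

2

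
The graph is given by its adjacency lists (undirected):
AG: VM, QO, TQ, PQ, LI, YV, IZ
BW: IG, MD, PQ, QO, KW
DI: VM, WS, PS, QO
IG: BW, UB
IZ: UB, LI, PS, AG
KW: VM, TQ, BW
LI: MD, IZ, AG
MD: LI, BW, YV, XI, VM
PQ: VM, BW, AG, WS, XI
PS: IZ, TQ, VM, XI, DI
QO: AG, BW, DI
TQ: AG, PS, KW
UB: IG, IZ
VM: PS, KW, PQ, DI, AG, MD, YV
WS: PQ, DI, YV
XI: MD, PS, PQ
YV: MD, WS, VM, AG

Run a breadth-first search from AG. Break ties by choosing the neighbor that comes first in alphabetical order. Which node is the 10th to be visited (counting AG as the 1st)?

UB

Visit AG; enqueue IZ, LI, PQ, QO, TQ, VM, YV → queue [IZ, LI, PQ, QO, TQ, VM, YV]
Visit IZ; enqueue PS, UB → queue [LI, PQ, QO, TQ, VM, YV, PS, UB]
Visit LI; enqueue MD → queue [PQ, QO, TQ, VM, YV, PS, UB, MD]
Visit PQ; enqueue BW, WS, XI → queue [QO, TQ, VM, YV, PS, UB, MD, BW, WS, XI]
Visit QO; enqueue DI → queue [TQ, VM, YV, PS, UB, MD, BW, WS, XI, DI]
Visit TQ; enqueue KW → queue [VM, YV, PS, UB, MD, BW, WS, XI, DI, KW]
Visit VM → queue [YV, PS, UB, MD, BW, WS, XI, DI, KW]
Visit YV → queue [PS, UB, MD, BW, WS, XI, DI, KW]
Visit PS → queue [UB, MD, BW, WS, XI, DI, KW]
Visit UB; enqueue IG → queue [MD, BW, WS, XI, DI, KW, IG]
Visit MD → queue [BW, WS, XI, DI, KW, IG]
Visit BW → queue [WS, XI, DI, KW, IG]
Visit WS → queue [XI, DI, KW, IG]
Visit XI → queue [DI, KW, IG]
Visit DI → queue [KW, IG]
Visit KW → queue [IG]
Visit IG → queue []

Visit order: AG, IZ, LI, PQ, QO, TQ, VM, YV, PS, UB, MD, BW, WS, XI, DI, KW, IG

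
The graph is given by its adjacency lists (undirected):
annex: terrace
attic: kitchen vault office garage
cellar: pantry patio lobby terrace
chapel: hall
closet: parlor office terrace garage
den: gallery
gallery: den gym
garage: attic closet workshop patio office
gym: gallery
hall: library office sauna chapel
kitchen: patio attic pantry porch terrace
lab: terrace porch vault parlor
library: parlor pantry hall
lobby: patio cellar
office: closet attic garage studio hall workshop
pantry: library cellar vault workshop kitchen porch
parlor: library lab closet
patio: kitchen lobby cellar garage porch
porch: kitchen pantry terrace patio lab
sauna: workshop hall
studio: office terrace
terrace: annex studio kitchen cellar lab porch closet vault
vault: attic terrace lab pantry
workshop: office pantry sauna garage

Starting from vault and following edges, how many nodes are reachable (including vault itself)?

BFS from vault visits: vault, attic, lab, pantry, terrace, garage, kitchen, office, parlor, porch, cellar, library, workshop, annex, closet, studio, patio, hall, lobby, sauna, chapel
Reachable nodes: 21 of 24 total.

21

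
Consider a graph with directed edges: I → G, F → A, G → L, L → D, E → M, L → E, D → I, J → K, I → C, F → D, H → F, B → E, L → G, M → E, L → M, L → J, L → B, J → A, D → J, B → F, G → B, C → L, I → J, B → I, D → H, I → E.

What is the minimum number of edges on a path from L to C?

Level 0: L
Level 1: B, D, E, G, J, M
Level 2: A, F, H, I, K
Level 3: C
C first appears at level 3.

3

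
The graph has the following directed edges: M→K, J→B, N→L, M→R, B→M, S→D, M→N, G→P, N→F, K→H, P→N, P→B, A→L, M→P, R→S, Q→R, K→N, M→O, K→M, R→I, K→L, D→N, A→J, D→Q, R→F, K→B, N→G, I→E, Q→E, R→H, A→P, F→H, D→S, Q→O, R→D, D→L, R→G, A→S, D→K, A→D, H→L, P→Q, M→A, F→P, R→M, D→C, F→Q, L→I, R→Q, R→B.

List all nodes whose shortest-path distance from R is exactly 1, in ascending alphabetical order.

B, D, F, G, H, I, M, Q, S

Level 0: R
Level 1: B, D, F, G, H, I, M, Q, S
Level 2: A, C, E, K, L, N, O, P
Level 3: J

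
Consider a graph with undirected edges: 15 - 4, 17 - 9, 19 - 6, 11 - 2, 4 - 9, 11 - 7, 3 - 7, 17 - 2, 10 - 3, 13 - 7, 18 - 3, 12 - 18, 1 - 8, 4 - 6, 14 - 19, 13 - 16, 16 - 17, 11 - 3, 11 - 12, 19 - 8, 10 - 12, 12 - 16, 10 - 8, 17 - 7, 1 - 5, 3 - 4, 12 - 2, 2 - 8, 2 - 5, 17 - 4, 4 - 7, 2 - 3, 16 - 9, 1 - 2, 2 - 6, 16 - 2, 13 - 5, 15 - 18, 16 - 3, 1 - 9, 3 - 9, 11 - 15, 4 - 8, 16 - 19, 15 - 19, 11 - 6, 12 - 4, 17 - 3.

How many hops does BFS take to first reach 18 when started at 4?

2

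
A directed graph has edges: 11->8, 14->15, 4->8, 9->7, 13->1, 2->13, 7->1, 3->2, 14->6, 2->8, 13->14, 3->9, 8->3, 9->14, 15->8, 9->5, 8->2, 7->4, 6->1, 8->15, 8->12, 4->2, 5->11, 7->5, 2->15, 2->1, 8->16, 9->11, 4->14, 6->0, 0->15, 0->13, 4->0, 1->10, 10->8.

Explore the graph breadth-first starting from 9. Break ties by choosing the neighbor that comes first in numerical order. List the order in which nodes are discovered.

9 → 5 → 7 → 11 → 14 → 1 → 4 → 8 → 6 → 15 → 10 → 0 → 2 → 3 → 12 → 16 → 13

Visit 9; enqueue 5, 7, 11, 14 → queue [5, 7, 11, 14]
Visit 5 → queue [7, 11, 14]
Visit 7; enqueue 1, 4 → queue [11, 14, 1, 4]
Visit 11; enqueue 8 → queue [14, 1, 4, 8]
Visit 14; enqueue 6, 15 → queue [1, 4, 8, 6, 15]
Visit 1; enqueue 10 → queue [4, 8, 6, 15, 10]
Visit 4; enqueue 0, 2 → queue [8, 6, 15, 10, 0, 2]
Visit 8; enqueue 3, 12, 16 → queue [6, 15, 10, 0, 2, 3, 12, 16]
Visit 6 → queue [15, 10, 0, 2, 3, 12, 16]
Visit 15 → queue [10, 0, 2, 3, 12, 16]
Visit 10 → queue [0, 2, 3, 12, 16]
Visit 0; enqueue 13 → queue [2, 3, 12, 16, 13]
Visit 2 → queue [3, 12, 16, 13]
Visit 3 → queue [12, 16, 13]
Visit 12 → queue [16, 13]
Visit 16 → queue [13]
Visit 13 → queue []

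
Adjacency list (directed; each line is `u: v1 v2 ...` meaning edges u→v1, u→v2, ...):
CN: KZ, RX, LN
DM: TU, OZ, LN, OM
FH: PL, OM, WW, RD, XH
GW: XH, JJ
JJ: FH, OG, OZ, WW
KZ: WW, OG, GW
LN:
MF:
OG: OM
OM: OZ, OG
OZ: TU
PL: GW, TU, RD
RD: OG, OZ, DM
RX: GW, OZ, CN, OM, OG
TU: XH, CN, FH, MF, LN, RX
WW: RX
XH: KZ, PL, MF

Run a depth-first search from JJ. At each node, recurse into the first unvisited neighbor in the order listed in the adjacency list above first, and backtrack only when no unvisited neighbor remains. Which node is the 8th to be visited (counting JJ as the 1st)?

Visit JJ
JJ → FH
FH → PL
PL → GW
GW → XH
XH → KZ
KZ → WW
WW → RX
RX → OZ
OZ → TU
TU → CN
CN → LN
TU → MF
RX → OM
OM → OG
PL → RD
RD → DM

Visit order: JJ, FH, PL, GW, XH, KZ, WW, RX, OZ, TU, CN, LN, MF, OM, OG, RD, DM

RX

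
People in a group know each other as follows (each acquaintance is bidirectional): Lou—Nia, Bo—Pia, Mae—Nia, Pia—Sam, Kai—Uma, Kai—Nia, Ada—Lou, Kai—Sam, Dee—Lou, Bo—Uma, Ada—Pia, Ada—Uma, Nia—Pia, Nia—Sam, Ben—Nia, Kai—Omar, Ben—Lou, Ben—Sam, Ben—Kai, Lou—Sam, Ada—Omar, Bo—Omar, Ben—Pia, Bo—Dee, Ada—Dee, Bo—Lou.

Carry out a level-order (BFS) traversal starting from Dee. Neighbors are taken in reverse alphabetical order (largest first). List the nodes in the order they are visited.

Dee → Lou → Bo → Ada → Sam → Nia → Ben → Uma → Pia → Omar → Kai → Mae

Visit Dee; enqueue Lou, Bo, Ada → queue [Lou, Bo, Ada]
Visit Lou; enqueue Sam, Nia, Ben → queue [Bo, Ada, Sam, Nia, Ben]
Visit Bo; enqueue Uma, Pia, Omar → queue [Ada, Sam, Nia, Ben, Uma, Pia, Omar]
Visit Ada → queue [Sam, Nia, Ben, Uma, Pia, Omar]
Visit Sam; enqueue Kai → queue [Nia, Ben, Uma, Pia, Omar, Kai]
Visit Nia; enqueue Mae → queue [Ben, Uma, Pia, Omar, Kai, Mae]
Visit Ben → queue [Uma, Pia, Omar, Kai, Mae]
Visit Uma → queue [Pia, Omar, Kai, Mae]
Visit Pia → queue [Omar, Kai, Mae]
Visit Omar → queue [Kai, Mae]
Visit Kai → queue [Mae]
Visit Mae → queue []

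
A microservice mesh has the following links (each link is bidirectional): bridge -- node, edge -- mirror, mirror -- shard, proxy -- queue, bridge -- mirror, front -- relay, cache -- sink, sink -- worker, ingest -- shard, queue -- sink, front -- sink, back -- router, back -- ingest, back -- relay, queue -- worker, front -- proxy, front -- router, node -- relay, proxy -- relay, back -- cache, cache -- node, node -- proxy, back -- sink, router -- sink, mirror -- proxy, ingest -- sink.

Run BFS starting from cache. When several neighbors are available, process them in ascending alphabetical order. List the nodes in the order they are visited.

Visit cache; enqueue back, node, sink → queue [back, node, sink]
Visit back; enqueue ingest, relay, router → queue [node, sink, ingest, relay, router]
Visit node; enqueue bridge, proxy → queue [sink, ingest, relay, router, bridge, proxy]
Visit sink; enqueue front, queue, worker → queue [ingest, relay, router, bridge, proxy, front, queue, worker]
Visit ingest; enqueue shard → queue [relay, router, bridge, proxy, front, queue, worker, shard]
Visit relay → queue [router, bridge, proxy, front, queue, worker, shard]
Visit router → queue [bridge, proxy, front, queue, worker, shard]
Visit bridge; enqueue mirror → queue [proxy, front, queue, worker, shard, mirror]
Visit proxy → queue [front, queue, worker, shard, mirror]
Visit front → queue [queue, worker, shard, mirror]
Visit queue → queue [worker, shard, mirror]
Visit worker → queue [shard, mirror]
Visit shard → queue [mirror]
Visit mirror; enqueue edge → queue [edge]
Visit edge → queue []

cache back node sink ingest relay router bridge proxy front queue worker shard mirror edge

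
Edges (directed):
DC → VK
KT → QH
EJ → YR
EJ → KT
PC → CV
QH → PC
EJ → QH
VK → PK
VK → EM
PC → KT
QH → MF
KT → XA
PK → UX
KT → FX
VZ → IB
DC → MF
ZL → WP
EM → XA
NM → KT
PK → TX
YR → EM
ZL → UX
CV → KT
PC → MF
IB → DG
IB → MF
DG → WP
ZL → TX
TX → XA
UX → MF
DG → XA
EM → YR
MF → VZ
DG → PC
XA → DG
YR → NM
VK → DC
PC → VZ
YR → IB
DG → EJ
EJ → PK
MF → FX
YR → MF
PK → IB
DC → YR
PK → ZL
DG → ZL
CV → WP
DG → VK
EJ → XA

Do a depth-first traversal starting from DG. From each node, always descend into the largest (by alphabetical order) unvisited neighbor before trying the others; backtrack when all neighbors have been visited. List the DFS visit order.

DG, ZL, WP, UX, MF, VZ, IB, FX, TX, XA, VK, PK, EM, YR, NM, KT, QH, PC, CV, DC, EJ

Visit DG
DG → ZL
ZL → WP
ZL → UX
UX → MF
MF → VZ
VZ → IB
MF → FX
ZL → TX
TX → XA
DG → VK
VK → PK
VK → EM
EM → YR
YR → NM
NM → KT
KT → QH
QH → PC
PC → CV
VK → DC
DG → EJ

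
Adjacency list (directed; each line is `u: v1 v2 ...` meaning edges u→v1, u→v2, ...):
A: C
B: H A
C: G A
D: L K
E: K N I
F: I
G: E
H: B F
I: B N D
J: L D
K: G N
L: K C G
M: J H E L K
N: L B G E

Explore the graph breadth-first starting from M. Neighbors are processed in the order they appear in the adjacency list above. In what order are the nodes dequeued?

M J H E L K D B F N I C G A

Visit M; enqueue J, H, E, L, K → queue [J, H, E, L, K]
Visit J; enqueue D → queue [H, E, L, K, D]
Visit H; enqueue B, F → queue [E, L, K, D, B, F]
Visit E; enqueue N, I → queue [L, K, D, B, F, N, I]
Visit L; enqueue C, G → queue [K, D, B, F, N, I, C, G]
Visit K → queue [D, B, F, N, I, C, G]
Visit D → queue [B, F, N, I, C, G]
Visit B; enqueue A → queue [F, N, I, C, G, A]
Visit F → queue [N, I, C, G, A]
Visit N → queue [I, C, G, A]
Visit I → queue [C, G, A]
Visit C → queue [G, A]
Visit G → queue [A]
Visit A → queue []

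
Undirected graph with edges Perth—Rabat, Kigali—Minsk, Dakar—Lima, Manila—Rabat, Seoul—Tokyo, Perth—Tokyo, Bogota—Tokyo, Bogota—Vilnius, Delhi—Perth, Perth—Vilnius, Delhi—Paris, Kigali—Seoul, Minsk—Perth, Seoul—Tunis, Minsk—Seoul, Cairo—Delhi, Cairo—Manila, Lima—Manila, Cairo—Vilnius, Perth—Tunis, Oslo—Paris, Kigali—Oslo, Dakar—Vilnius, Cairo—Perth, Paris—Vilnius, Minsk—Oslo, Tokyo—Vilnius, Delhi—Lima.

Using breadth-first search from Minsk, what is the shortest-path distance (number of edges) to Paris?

Level 0: Minsk
Level 1: Kigali, Oslo, Perth, Seoul
Level 2: Cairo, Delhi, Paris, Rabat, Tokyo, Tunis, Vilnius
Level 3: Bogota, Dakar, Lima, Manila
Paris first appears at level 2.

2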